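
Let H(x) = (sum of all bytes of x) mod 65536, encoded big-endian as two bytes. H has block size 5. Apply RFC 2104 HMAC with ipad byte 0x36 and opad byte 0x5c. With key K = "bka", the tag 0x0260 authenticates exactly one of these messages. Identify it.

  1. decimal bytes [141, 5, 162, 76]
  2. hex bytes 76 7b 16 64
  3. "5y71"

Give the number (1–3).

Key "bka" = 62 6b 61 is 3 bytes ≤ B = 5; zero-pad to 5 bytes: K' = 62 6b 61 00 00.
K' ⊕ ipad = 54 5d 57 36 36; K' ⊕ opad = 3e 37 3d 5c 5c.
m1: inner = H(54 5d 57 36 36 8d 05 a2 4c) = 02 f4; tag = H(3e 37 3d 5c 5c 02 f4) = 0260 ← matches
m2: inner = H(54 5d 57 36 36 76 7b 16 64) = 02 df; tag = H(3e 37 3d 5c 5c 02 df) = 024b
m3: inner = H(54 5d 57 36 36 35 79 37 31) = 02 8a; tag = H(3e 37 3d 5c 5c 02 8a) = 01f6

1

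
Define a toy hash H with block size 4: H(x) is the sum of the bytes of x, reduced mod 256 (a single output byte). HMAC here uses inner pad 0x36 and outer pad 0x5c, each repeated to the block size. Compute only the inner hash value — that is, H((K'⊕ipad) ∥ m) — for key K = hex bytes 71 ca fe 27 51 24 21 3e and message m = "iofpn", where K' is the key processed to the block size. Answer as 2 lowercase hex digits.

Key hex bytes 71 ca fe 27 51 24 21 3e is 8 bytes > B = 4, so hash it first: H(key) = 34, then zero-pad to 4 bytes: K' = 34 00 00 00.
K' ⊕ ipad = 02 36 36 36.
Inner input = 02 36 36 36 ∥ 69 6f 66 70 6e.
Inner hash: sum = 2+54+54+54+105+111+102+112+110 = 704; mod 256 = 192 → c0.

c0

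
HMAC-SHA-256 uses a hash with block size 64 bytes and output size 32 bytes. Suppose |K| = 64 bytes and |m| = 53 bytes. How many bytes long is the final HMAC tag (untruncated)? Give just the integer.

32

The tag is one SHA-256 digest: 32 bytes.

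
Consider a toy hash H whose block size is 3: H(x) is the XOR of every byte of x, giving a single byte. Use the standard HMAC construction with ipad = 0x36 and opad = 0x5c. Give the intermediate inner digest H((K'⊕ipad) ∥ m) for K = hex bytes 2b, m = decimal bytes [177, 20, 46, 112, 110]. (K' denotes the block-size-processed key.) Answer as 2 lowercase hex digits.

88

Key hex bytes 2b is 1 byte ≤ B = 3; zero-pad to 3 bytes: K' = 2b 00 00.
K' ⊕ ipad = 1d 36 36.
Inner input = 1d 36 36 ∥ b1 14 2e 70 6e.
Inner hash: XOR 1d⊕36⊕36⊕b1⊕14⊕2e⊕70⊕6e = 88.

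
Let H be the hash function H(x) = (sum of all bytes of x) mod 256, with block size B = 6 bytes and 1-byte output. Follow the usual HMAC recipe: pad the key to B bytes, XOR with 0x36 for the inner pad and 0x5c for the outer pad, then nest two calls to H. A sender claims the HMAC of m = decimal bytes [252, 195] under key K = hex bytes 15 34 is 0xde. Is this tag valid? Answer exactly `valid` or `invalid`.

Key hex bytes 15 34 is 2 bytes ≤ B = 6; zero-pad to 6 bytes: K' = 15 34 00 00 00 00.
K' ⊕ ipad = 23 02 36 36 36 36; K' ⊕ opad = 49 68 5c 5c 5c 5c.
Inner hash: sum = 35+2+54+54+54+54+252+195 = 700; mod 256 = 188 → bc.
Outer hash (recomputed tag): sum = 73+104+92+92+92+92+188 = 733; mod 256 = 221 → dd.
Recomputed tag = dd; claimed = de → mismatch.

invalid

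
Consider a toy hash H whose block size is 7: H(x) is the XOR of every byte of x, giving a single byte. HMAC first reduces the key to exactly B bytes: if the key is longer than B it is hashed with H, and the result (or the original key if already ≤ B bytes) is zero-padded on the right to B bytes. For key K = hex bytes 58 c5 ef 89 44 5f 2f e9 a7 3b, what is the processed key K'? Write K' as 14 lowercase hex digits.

|K| = 10 > B = 7, so first hash the key.
H(K): XOR 58⊕c5⊕ef⊕89⊕44⊕5f⊕2f⊕e9⊕a7⊕3b = ba.
Zero-pad H(K) = ba to 7 bytes: K' = ba 00 00 00 00 00 00.

ba000000000000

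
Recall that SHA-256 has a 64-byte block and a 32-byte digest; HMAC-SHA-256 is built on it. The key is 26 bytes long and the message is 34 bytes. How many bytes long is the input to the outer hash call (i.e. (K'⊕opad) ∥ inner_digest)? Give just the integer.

Key is 26 ≤ 64 bytes, zero-padded: |K'| = 64.
Outer input = (K'⊕opad) ∥ H(inner) → 64 + 32 = 96 bytes.

96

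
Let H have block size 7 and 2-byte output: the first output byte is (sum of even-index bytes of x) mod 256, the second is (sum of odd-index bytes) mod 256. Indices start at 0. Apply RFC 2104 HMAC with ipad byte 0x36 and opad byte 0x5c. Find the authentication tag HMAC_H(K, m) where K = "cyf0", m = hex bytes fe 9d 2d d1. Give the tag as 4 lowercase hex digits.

e76c

Key "cyf0" = 63 79 66 30 is 4 bytes ≤ B = 7; zero-pad to 7 bytes: K' = 63 79 66 30 00 00 00.
K' ⊕ ipad = 55 4f 50 06 36 36 36.  K' ⊕ opad = 3f 25 3a 6c 5c 5c 5c.
Inner input = (K'⊕ipad) ∥ m = 55 4f 50 06 36 36 36 ∥ fe 9d 2d d1.
Inner hash: even-index sum = 639 mod 256 = 127; odd-index sum = 438 mod 256 = 182 → 7f b6.
Outer input = (K'⊕opad) ∥ inner = 3f 25 3a 6c 5c 5c 5c ∥ 7f b6.
Outer hash (tag): even-index sum = 487 mod 256 = 231; odd-index sum = 364 mod 256 = 108 → e7 6c.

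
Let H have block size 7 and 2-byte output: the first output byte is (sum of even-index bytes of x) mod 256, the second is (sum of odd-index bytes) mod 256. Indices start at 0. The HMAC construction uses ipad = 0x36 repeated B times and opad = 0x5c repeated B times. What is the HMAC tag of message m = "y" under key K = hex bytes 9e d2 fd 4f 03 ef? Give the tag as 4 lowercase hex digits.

Key hex bytes 9e d2 fd 4f 03 ef is 6 bytes ≤ B = 7; zero-pad to 7 bytes: K' = 9e d2 fd 4f 03 ef 00.
K' ⊕ ipad = a8 e4 cb 79 35 d9 36.  K' ⊕ opad = c2 8e a1 13 5f b3 5c.
Inner input = (K'⊕ipad) ∥ m = a8 e4 cb 79 35 d9 36 ∥ 79.
Inner hash: even-index sum = 478 mod 256 = 222; odd-index sum = 687 mod 256 = 175 → de af.
Outer input = (K'⊕opad) ∥ inner = c2 8e a1 13 5f b3 5c ∥ de af.
Outer hash (tag): even-index sum = 717 mod 256 = 205; odd-index sum = 562 mod 256 = 50 → cd 32.

cd32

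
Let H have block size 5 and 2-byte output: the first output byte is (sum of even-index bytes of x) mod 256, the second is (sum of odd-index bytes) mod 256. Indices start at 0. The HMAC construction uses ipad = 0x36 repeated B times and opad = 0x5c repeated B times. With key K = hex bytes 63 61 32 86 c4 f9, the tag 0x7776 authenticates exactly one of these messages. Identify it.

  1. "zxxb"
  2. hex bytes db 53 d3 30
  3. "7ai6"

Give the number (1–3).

2

Key hex bytes 63 61 32 86 c4 f9 is 6 bytes > B = 5, so hash it first: H(key) = 59 e0, then zero-pad to 5 bytes: K' = 59 e0 00 00 00.
K' ⊕ ipad = 6f d6 36 36 36; K' ⊕ opad = 05 bc 5c 5c 5c.
m1: inner = H(6f d6 36 36 36 7a 78 78 62) = b5 fe; tag = H(05 bc 5c 5c 5c b5 fe) = bbcd
m2: inner = H(6f d6 36 36 36 db 53 d3 30) = 5e ba; tag = H(05 bc 5c 5c 5c 5e ba) = 7776 ← matches
m3: inner = H(6f d6 36 36 36 37 61 69 36) = 72 ac; tag = H(05 bc 5c 5c 5c 72 ac) = 698a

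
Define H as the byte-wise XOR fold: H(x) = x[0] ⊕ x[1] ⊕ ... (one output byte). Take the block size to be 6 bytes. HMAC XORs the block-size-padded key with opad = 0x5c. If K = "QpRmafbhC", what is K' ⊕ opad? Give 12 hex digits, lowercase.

Key "QpRmafbhC" = 51 70 52 6d 61 66 62 68 43 is 9 bytes > B = 6, so hash it first: H(key) = 50, then zero-pad to 6 bytes: K' = 50 00 00 00 00 00.
XOR each byte with 0x5c: 50⊕5c=0c, 00⊕5c=5c, 00⊕5c=5c, 00⊕5c=5c, 00⊕5c=5c, 00⊕5c=5c.

0c5c5c5c5c5c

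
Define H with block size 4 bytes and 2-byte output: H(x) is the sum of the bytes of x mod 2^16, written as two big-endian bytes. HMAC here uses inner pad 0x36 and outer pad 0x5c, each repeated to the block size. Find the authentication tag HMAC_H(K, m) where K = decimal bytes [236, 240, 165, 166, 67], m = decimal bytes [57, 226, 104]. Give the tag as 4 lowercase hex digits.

Key decimal bytes [236, 240, 165, 166, 67] = ec f0 a5 a6 43 is 5 bytes > B = 4, so hash it first: H(key) = 03 6a, then zero-pad to 4 bytes: K' = 03 6a 00 00.
K' ⊕ ipad = 35 5c 36 36.  K' ⊕ opad = 5f 36 5c 5c.
Inner input = (K'⊕ipad) ∥ m = 35 5c 36 36 ∥ 39 e2 68.
Inner hash: sum = 53+92+54+54+57+226+104 = 640 → 02 80.
Outer input = (K'⊕opad) ∥ inner = 5f 36 5c 5c ∥ 02 80.
Outer hash (tag): sum = 95+54+92+92+2+128 = 463 → 01 cf.

01cf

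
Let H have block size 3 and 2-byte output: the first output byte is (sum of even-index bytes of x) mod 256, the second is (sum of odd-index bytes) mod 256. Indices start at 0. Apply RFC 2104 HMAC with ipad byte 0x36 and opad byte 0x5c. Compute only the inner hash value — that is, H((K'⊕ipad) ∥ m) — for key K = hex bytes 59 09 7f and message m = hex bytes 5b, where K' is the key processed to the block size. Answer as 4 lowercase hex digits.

Key hex bytes 59 09 7f is exactly B = 3 bytes: K' = 59 09 7f.
K' ⊕ ipad = 6f 3f 49.
Inner input = 6f 3f 49 ∥ 5b.
Inner hash: even-index sum = 184 mod 256 = 184; odd-index sum = 154 mod 256 = 154 → b8 9a.

b89a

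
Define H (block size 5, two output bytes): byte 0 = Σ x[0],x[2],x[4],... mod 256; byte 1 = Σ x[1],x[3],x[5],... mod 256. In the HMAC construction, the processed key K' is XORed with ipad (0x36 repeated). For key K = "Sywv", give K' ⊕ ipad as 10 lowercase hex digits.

654f414036

Key "Sywv" = 53 79 77 76 is 4 bytes ≤ B = 5; zero-pad to 5 bytes: K' = 53 79 77 76 00.
XOR each byte with 0x36: 53⊕36=65, 79⊕36=4f, 77⊕36=41, 76⊕36=40, 00⊕36=36.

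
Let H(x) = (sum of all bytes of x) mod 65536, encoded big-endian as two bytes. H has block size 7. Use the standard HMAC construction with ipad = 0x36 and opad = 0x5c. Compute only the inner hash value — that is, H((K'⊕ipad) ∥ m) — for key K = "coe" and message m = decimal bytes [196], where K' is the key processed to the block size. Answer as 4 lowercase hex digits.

029d

Key "coe" = 63 6f 65 is 3 bytes ≤ B = 7; zero-pad to 7 bytes: K' = 63 6f 65 00 00 00 00.
K' ⊕ ipad = 55 59 53 36 36 36 36.
Inner input = 55 59 53 36 36 36 36 ∥ c4.
Inner hash: sum = 85+89+83+54+54+54+54+196 = 669 → 02 9d.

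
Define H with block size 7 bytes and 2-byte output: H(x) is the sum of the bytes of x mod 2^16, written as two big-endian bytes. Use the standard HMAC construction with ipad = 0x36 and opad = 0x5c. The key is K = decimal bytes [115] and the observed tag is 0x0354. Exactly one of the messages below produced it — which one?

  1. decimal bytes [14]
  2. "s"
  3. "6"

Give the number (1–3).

Key decimal bytes [115] = 73 is 1 byte ≤ B = 7; zero-pad to 7 bytes: K' = 73 00 00 00 00 00 00.
K' ⊕ ipad = 45 36 36 36 36 36 36; K' ⊕ opad = 2f 5c 5c 5c 5c 5c 5c.
m1: inner = H(45 36 36 36 36 36 36 0e) = 01 97; tag = H(2f 5c 5c 5c 5c 5c 5c 01 97) = 02ef
m2: inner = H(45 36 36 36 36 36 36 73) = 01 fc; tag = H(2f 5c 5c 5c 5c 5c 5c 01 fc) = 0354 ← matches
m3: inner = H(45 36 36 36 36 36 36 36) = 01 bf; tag = H(2f 5c 5c 5c 5c 5c 5c 01 bf) = 0317

2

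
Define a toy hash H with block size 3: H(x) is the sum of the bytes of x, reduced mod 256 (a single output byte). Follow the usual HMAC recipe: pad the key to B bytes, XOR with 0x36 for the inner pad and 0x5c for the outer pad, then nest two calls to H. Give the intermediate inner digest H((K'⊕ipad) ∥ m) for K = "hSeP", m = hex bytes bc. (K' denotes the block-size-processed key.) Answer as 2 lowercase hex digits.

6e

Key "hSeP" = 68 53 65 50 is 4 bytes > B = 3, so hash it first: H(key) = 70, then zero-pad to 3 bytes: K' = 70 00 00.
K' ⊕ ipad = 46 36 36.
Inner input = 46 36 36 ∥ bc.
Inner hash: sum = 70+54+54+188 = 366; mod 256 = 110 → 6e.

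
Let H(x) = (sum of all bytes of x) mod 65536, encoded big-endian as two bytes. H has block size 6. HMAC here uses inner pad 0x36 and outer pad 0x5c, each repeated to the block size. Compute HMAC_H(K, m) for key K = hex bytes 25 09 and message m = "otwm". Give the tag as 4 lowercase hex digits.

0331

Key hex bytes 25 09 is 2 bytes ≤ B = 6; zero-pad to 6 bytes: K' = 25 09 00 00 00 00.
K' ⊕ ipad = 13 3f 36 36 36 36.  K' ⊕ opad = 79 55 5c 5c 5c 5c.
Inner input = (K'⊕ipad) ∥ m = 13 3f 36 36 36 36 ∥ 6f 74 77 6d.
Inner hash: sum = 19+63+54+54+54+54+111+116+119+109 = 753 → 02 f1.
Outer input = (K'⊕opad) ∥ inner = 79 55 5c 5c 5c 5c ∥ 02 f1.
Outer hash (tag): sum = 121+85+92+92+92+92+2+241 = 817 → 03 31.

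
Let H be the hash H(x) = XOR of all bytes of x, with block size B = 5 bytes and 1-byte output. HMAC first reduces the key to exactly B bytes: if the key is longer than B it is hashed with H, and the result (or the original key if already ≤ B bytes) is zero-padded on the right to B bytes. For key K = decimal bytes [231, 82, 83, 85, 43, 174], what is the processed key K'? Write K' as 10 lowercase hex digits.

3600000000

|K| = 6 > B = 5, so first hash the key.
H(K): XOR e7⊕52⊕53⊕55⊕2b⊕ae = 36.
Zero-pad H(K) = 36 to 5 bytes: K' = 36 00 00 00 00.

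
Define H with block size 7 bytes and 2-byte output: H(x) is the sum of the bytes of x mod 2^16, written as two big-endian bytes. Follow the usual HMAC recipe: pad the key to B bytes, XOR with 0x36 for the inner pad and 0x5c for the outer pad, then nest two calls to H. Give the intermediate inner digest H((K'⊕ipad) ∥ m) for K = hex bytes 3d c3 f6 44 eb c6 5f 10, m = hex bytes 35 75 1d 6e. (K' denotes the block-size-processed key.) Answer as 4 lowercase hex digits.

Key hex bytes 3d c3 f6 44 eb c6 5f 10 is 8 bytes > B = 7, so hash it first: H(key) = 04 5a, then zero-pad to 7 bytes: K' = 04 5a 00 00 00 00 00.
K' ⊕ ipad = 32 6c 36 36 36 36 36.
Inner input = 32 6c 36 36 36 36 36 ∥ 35 75 1d 6e.
Inner hash: sum = 50+108+54+54+54+54+54+53+117+29+110 = 737 → 02 e1.

02e1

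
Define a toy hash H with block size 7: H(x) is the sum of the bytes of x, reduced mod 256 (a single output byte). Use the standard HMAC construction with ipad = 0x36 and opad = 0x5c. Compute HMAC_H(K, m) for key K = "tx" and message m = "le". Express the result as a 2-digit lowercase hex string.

Key "tx" = 74 78 is 2 bytes ≤ B = 7; zero-pad to 7 bytes: K' = 74 78 00 00 00 00 00.
K' ⊕ ipad = 42 4e 36 36 36 36 36.  K' ⊕ opad = 28 24 5c 5c 5c 5c 5c.
Inner input = (K'⊕ipad) ∥ m = 42 4e 36 36 36 36 36 ∥ 6c 65.
Inner hash: sum = 66+78+54+54+54+54+54+108+101 = 623; mod 256 = 111 → 6f.
Outer input = (K'⊕opad) ∥ inner = 28 24 5c 5c 5c 5c 5c ∥ 6f.
Outer hash (tag): sum = 40+36+92+92+92+92+92+111 = 647; mod 256 = 135 → 87.

87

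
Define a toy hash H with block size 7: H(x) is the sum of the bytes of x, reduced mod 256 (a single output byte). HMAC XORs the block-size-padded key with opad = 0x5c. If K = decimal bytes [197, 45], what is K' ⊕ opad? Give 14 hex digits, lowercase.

Key decimal bytes [197, 45] = c5 2d is 2 bytes ≤ B = 7; zero-pad to 7 bytes: K' = c5 2d 00 00 00 00 00.
XOR each byte with 0x5c: c5⊕5c=99, 2d⊕5c=71, 00⊕5c=5c, 00⊕5c=5c, 00⊕5c=5c, 00⊕5c=5c, 00⊕5c=5c.

99715c5c5c5c5c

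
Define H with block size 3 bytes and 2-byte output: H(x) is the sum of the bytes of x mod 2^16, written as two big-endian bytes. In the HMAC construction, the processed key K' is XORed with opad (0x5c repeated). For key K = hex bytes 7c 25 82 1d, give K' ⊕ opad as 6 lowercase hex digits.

5d1c5c

Key hex bytes 7c 25 82 1d is 4 bytes > B = 3, so hash it first: H(key) = 01 40, then zero-pad to 3 bytes: K' = 01 40 00.
XOR each byte with 0x5c: 01⊕5c=5d, 40⊕5c=1c, 00⊕5c=5c.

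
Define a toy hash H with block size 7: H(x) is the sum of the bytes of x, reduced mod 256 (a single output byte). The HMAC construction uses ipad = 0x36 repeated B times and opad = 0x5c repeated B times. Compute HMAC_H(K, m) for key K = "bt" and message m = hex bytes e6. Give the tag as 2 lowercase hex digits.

bc

Key "bt" = 62 74 is 2 bytes ≤ B = 7; zero-pad to 7 bytes: K' = 62 74 00 00 00 00 00.
K' ⊕ ipad = 54 42 36 36 36 36 36.  K' ⊕ opad = 3e 28 5c 5c 5c 5c 5c.
Inner input = (K'⊕ipad) ∥ m = 54 42 36 36 36 36 36 ∥ e6.
Inner hash: sum = 84+66+54+54+54+54+54+230 = 650; mod 256 = 138 → 8a.
Outer input = (K'⊕opad) ∥ inner = 3e 28 5c 5c 5c 5c 5c ∥ 8a.
Outer hash (tag): sum = 62+40+92+92+92+92+92+138 = 700; mod 256 = 188 → bc.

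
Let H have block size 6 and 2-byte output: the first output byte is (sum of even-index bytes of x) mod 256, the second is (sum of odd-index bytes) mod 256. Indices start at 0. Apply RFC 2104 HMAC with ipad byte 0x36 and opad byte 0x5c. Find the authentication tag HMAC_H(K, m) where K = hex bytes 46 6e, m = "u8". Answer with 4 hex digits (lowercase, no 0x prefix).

Key hex bytes 46 6e is 2 bytes ≤ B = 6; zero-pad to 6 bytes: K' = 46 6e 00 00 00 00.
K' ⊕ ipad = 70 58 36 36 36 36.  K' ⊕ opad = 1a 32 5c 5c 5c 5c.
Inner input = (K'⊕ipad) ∥ m = 70 58 36 36 36 36 ∥ 75 38.
Inner hash: even-index sum = 337 mod 256 = 81; odd-index sum = 252 mod 256 = 252 → 51 fc.
Outer input = (K'⊕opad) ∥ inner = 1a 32 5c 5c 5c 5c ∥ 51 fc.
Outer hash (tag): even-index sum = 291 mod 256 = 35; odd-index sum = 486 mod 256 = 230 → 23 e6.

23e6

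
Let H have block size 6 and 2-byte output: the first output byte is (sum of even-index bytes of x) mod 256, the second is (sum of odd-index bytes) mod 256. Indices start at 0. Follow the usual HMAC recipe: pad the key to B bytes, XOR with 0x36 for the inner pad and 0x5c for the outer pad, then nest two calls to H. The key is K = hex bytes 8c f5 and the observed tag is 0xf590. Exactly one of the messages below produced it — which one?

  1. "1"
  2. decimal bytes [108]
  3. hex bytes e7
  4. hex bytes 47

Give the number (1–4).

4

Key hex bytes 8c f5 is 2 bytes ≤ B = 6; zero-pad to 6 bytes: K' = 8c f5 00 00 00 00.
K' ⊕ ipad = ba c3 36 36 36 36; K' ⊕ opad = d0 a9 5c 5c 5c 5c.
m1: inner = H(ba c3 36 36 36 36 31) = 57 2f; tag = H(d0 a9 5c 5c 5c 5c 57 2f) = df90
m2: inner = H(ba c3 36 36 36 36 6c) = 92 2f; tag = H(d0 a9 5c 5c 5c 5c 92 2f) = 1a90
m3: inner = H(ba c3 36 36 36 36 e7) = 0d 2f; tag = H(d0 a9 5c 5c 5c 5c 0d 2f) = 9590
m4: inner = H(ba c3 36 36 36 36 47) = 6d 2f; tag = H(d0 a9 5c 5c 5c 5c 6d 2f) = f590 ← matches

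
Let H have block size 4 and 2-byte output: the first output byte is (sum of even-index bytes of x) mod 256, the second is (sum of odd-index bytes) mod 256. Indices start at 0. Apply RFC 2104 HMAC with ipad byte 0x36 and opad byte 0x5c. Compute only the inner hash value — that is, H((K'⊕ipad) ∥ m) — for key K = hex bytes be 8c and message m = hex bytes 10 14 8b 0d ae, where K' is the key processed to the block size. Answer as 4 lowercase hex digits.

0711

Key hex bytes be 8c is 2 bytes ≤ B = 4; zero-pad to 4 bytes: K' = be 8c 00 00.
K' ⊕ ipad = 88 ba 36 36.
Inner input = 88 ba 36 36 ∥ 10 14 8b 0d ae.
Inner hash: even-index sum = 519 mod 256 = 7; odd-index sum = 273 mod 256 = 17 → 07 11.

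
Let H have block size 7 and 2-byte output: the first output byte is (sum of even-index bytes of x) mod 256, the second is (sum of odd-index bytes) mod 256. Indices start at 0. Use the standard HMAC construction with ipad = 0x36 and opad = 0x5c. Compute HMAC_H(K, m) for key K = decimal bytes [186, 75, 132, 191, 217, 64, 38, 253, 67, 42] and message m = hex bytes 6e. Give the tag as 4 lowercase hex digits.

Key decimal bytes [186, 75, 132, 191, 217, 64, 38, 253, 67, 42] = ba 4b 84 bf d9 40 26 fd 43 2a is 10 bytes > B = 7, so hash it first: H(key) = 80 71, then zero-pad to 7 bytes: K' = 80 71 00 00 00 00 00.
K' ⊕ ipad = b6 47 36 36 36 36 36.  K' ⊕ opad = dc 2d 5c 5c 5c 5c 5c.
Inner input = (K'⊕ipad) ∥ m = b6 47 36 36 36 36 36 ∥ 6e.
Inner hash: even-index sum = 344 mod 256 = 88; odd-index sum = 289 mod 256 = 33 → 58 21.
Outer input = (K'⊕opad) ∥ inner = dc 2d 5c 5c 5c 5c 5c ∥ 58 21.
Outer hash (tag): even-index sum = 529 mod 256 = 17; odd-index sum = 317 mod 256 = 61 → 11 3d.

113d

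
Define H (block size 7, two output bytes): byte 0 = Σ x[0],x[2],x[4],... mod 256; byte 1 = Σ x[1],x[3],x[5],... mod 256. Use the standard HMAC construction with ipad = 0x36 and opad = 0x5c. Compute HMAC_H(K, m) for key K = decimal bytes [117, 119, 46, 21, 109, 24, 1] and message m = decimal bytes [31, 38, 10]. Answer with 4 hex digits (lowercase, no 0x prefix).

Key decimal bytes [117, 119, 46, 21, 109, 24, 1] = 75 77 2e 15 6d 18 01 is exactly B = 7 bytes: K' = 75 77 2e 15 6d 18 01.
K' ⊕ ipad = 43 41 18 23 5b 2e 37.  K' ⊕ opad = 29 2b 72 49 31 44 5d.
Inner input = (K'⊕ipad) ∥ m = 43 41 18 23 5b 2e 37 ∥ 1f 26 0a.
Inner hash: even-index sum = 275 mod 256 = 19; odd-index sum = 187 mod 256 = 187 → 13 bb.
Outer input = (K'⊕opad) ∥ inner = 29 2b 72 49 31 44 5d ∥ 13 bb.
Outer hash (tag): even-index sum = 484 mod 256 = 228; odd-index sum = 203 mod 256 = 203 → e4 cb.

e4cb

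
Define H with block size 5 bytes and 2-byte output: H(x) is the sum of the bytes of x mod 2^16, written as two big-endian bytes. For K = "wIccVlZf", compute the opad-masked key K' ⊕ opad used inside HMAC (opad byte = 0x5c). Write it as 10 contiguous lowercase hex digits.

5f545c5c5c

Key "wIccVlZf" = 77 49 63 63 56 6c 5a 66 is 8 bytes > B = 5, so hash it first: H(key) = 03 08, then zero-pad to 5 bytes: K' = 03 08 00 00 00.
XOR each byte with 0x5c: 03⊕5c=5f, 08⊕5c=54, 00⊕5c=5c, 00⊕5c=5c, 00⊕5c=5c.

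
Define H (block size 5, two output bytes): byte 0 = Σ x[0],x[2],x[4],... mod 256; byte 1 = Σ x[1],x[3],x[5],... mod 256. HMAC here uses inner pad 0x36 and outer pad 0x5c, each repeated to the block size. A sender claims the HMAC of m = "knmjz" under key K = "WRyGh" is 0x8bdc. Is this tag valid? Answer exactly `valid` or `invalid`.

Key "WRyGh" = 57 52 79 47 68 is exactly B = 5 bytes: K' = 57 52 79 47 68.
K' ⊕ ipad = 61 64 4f 71 5e; K' ⊕ opad = 0b 0e 25 1b 34.
Inner hash: even-index sum = 486 mod 256 = 230; odd-index sum = 551 mod 256 = 39 → e6 27.
Outer hash (recomputed tag): even-index sum = 139 mod 256 = 139; odd-index sum = 271 mod 256 = 15 → 8b 0f.
Recomputed tag = 8b0f; claimed = 8bdc → mismatch.

invalid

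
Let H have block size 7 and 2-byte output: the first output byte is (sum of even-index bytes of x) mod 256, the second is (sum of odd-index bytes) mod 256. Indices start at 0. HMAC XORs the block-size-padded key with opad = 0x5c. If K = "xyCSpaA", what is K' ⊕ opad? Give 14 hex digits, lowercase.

24251f0f2c3d1d

Key "xyCSpaA" = 78 79 43 53 70 61 41 is exactly B = 7 bytes: K' = 78 79 43 53 70 61 41.
XOR each byte with 0x5c: 78⊕5c=24, 79⊕5c=25, 43⊕5c=1f, 53⊕5c=0f, 70⊕5c=2c, 61⊕5c=3d, 41⊕5c=1d.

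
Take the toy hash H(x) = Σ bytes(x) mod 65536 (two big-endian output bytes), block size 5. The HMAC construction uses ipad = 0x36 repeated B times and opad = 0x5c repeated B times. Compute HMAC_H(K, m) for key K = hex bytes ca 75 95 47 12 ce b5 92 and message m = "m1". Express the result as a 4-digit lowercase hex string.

Key hex bytes ca 75 95 47 12 ce b5 92 is 8 bytes > B = 5, so hash it first: H(key) = 04 42, then zero-pad to 5 bytes: K' = 04 42 00 00 00.
K' ⊕ ipad = 32 74 36 36 36.  K' ⊕ opad = 58 1e 5c 5c 5c.
Inner input = (K'⊕ipad) ∥ m = 32 74 36 36 36 ∥ 6d 31.
Inner hash: sum = 50+116+54+54+54+109+49 = 486 → 01 e6.
Outer input = (K'⊕opad) ∥ inner = 58 1e 5c 5c 5c ∥ 01 e6.
Outer hash (tag): sum = 88+30+92+92+92+1+230 = 625 → 02 71.

0271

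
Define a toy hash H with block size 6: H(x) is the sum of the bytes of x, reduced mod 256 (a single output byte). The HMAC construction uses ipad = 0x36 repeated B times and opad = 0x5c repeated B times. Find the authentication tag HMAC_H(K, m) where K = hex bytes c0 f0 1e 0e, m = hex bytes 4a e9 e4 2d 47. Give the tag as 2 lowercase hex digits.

a7

Key hex bytes c0 f0 1e 0e is 4 bytes ≤ B = 6; zero-pad to 6 bytes: K' = c0 f0 1e 0e 00 00.
K' ⊕ ipad = f6 c6 28 38 36 36.  K' ⊕ opad = 9c ac 42 52 5c 5c.
Inner input = (K'⊕ipad) ∥ m = f6 c6 28 38 36 36 ∥ 4a e9 e4 2d 47.
Inner hash: sum = 246+198+40+56+54+54+74+233+228+45+71 = 1299; mod 256 = 19 → 13.
Outer input = (K'⊕opad) ∥ inner = 9c ac 42 52 5c 5c ∥ 13.
Outer hash (tag): sum = 156+172+66+82+92+92+19 = 679; mod 256 = 167 → a7.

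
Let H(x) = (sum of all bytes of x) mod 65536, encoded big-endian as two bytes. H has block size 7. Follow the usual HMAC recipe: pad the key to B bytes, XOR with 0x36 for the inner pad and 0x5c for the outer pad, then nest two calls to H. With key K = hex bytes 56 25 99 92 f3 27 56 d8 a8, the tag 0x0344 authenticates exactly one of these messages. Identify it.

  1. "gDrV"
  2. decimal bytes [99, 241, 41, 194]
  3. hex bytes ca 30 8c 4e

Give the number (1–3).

Key hex bytes 56 25 99 92 f3 27 56 d8 a8 is 9 bytes > B = 7, so hash it first: H(key) = 04 96, then zero-pad to 7 bytes: K' = 04 96 00 00 00 00 00.
K' ⊕ ipad = 32 a0 36 36 36 36 36; K' ⊕ opad = 58 ca 5c 5c 5c 5c 5c.
m1: inner = H(32 a0 36 36 36 36 36 67 44 72 56) = 03 53; tag = H(58 ca 5c 5c 5c 5c 5c 03 53) = 0344 ← matches
m2: inner = H(32 a0 36 36 36 36 36 63 f1 29 c2) = 04 1f; tag = H(58 ca 5c 5c 5c 5c 5c 04 1f) = 0311
m3: inner = H(32 a0 36 36 36 36 36 ca 30 8c 4e) = 03 b4; tag = H(58 ca 5c 5c 5c 5c 5c 03 b4) = 03a5

1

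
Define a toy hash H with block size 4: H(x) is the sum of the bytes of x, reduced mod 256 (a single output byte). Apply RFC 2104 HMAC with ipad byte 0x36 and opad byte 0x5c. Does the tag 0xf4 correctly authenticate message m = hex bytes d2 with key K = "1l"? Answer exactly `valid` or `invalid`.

valid

Key "1l" = 31 6c is 2 bytes ≤ B = 4; zero-pad to 4 bytes: K' = 31 6c 00 00.
K' ⊕ ipad = 07 5a 36 36; K' ⊕ opad = 6d 30 5c 5c.
Inner hash: sum = 7+90+54+54+210 = 415; mod 256 = 159 → 9f.
Outer hash (recomputed tag): sum = 109+48+92+92+159 = 500; mod 256 = 244 → f4.
Recomputed tag = f4; claimed = f4 → match.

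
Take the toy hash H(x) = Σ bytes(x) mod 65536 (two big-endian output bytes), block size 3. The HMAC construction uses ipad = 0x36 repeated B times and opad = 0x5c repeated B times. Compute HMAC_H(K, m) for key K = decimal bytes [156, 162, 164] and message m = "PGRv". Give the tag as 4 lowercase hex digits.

02e8

Key decimal bytes [156, 162, 164] = 9c a2 a4 is exactly B = 3 bytes: K' = 9c a2 a4.
K' ⊕ ipad = aa 94 92.  K' ⊕ opad = c0 fe f8.
Inner input = (K'⊕ipad) ∥ m = aa 94 92 ∥ 50 47 52 76.
Inner hash: sum = 170+148+146+80+71+82+118 = 815 → 03 2f.
Outer input = (K'⊕opad) ∥ inner = c0 fe f8 ∥ 03 2f.
Outer hash (tag): sum = 192+254+248+3+47 = 744 → 02 e8.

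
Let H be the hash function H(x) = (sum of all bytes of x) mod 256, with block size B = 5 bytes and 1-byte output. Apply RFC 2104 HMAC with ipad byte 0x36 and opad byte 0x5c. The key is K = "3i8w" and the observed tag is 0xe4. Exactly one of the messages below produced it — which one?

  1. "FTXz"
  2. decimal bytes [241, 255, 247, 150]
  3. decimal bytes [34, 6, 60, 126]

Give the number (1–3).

Key "3i8w" = 33 69 38 77 is 4 bytes ≤ B = 5; zero-pad to 5 bytes: K' = 33 69 38 77 00.
K' ⊕ ipad = 05 5f 0e 41 36; K' ⊕ opad = 6f 35 64 2b 5c.
m1: inner = H(05 5f 0e 41 36 46 54 58 7a) = 55; tag = H(6f 35 64 2b 5c 55) = e4 ← matches
m2: inner = H(05 5f 0e 41 36 f1 ff f7 96) = 66; tag = H(6f 35 64 2b 5c 66) = f5
m3: inner = H(05 5f 0e 41 36 22 06 3c 7e) = cb; tag = H(6f 35 64 2b 5c cb) = 5a

1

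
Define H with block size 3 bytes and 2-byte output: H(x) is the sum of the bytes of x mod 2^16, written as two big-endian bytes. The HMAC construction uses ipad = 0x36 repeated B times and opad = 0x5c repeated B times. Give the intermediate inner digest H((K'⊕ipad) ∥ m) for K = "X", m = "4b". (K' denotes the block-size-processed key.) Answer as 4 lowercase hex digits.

Key "X" = 58 is 1 byte ≤ B = 3; zero-pad to 3 bytes: K' = 58 00 00.
K' ⊕ ipad = 6e 36 36.
Inner input = 6e 36 36 ∥ 34 62.
Inner hash: sum = 110+54+54+52+98 = 368 → 01 70.

0170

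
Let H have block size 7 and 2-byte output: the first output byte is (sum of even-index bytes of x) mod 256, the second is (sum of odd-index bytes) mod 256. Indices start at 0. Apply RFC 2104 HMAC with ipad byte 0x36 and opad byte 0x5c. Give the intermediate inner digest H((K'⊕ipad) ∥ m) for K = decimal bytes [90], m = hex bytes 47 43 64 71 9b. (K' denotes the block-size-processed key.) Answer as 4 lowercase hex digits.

c2e8

Key decimal bytes [90] = 5a is 1 byte ≤ B = 7; zero-pad to 7 bytes: K' = 5a 00 00 00 00 00 00.
K' ⊕ ipad = 6c 36 36 36 36 36 36.
Inner input = 6c 36 36 36 36 36 36 ∥ 47 43 64 71 9b.
Inner hash: even-index sum = 450 mod 256 = 194; odd-index sum = 488 mod 256 = 232 → c2 e8.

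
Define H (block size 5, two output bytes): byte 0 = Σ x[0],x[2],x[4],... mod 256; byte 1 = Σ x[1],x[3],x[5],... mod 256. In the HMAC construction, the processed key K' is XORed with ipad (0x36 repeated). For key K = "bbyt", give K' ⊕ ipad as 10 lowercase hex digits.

Key "bbyt" = 62 62 79 74 is 4 bytes ≤ B = 5; zero-pad to 5 bytes: K' = 62 62 79 74 00.
XOR each byte with 0x36: 62⊕36=54, 62⊕36=54, 79⊕36=4f, 74⊕36=42, 00⊕36=36.

54544f4236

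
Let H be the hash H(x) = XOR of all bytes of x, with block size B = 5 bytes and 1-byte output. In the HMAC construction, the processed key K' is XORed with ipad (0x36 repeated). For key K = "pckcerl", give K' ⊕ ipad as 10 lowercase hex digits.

Key "pckcerl" = 70 63 6b 63 65 72 6c is 7 bytes > B = 5, so hash it first: H(key) = 60, then zero-pad to 5 bytes: K' = 60 00 00 00 00.
XOR each byte with 0x36: 60⊕36=56, 00⊕36=36, 00⊕36=36, 00⊕36=36, 00⊕36=36.

5636363636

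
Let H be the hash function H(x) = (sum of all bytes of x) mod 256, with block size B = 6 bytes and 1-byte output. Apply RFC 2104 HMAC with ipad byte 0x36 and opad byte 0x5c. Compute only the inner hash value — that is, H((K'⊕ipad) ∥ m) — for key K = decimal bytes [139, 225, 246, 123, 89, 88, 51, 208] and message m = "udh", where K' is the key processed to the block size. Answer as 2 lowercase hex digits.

f6

Key decimal bytes [139, 225, 246, 123, 89, 88, 51, 208] = 8b e1 f6 7b 59 58 33 d0 is 8 bytes > B = 6, so hash it first: H(key) = 91, then zero-pad to 6 bytes: K' = 91 00 00 00 00 00.
K' ⊕ ipad = a7 36 36 36 36 36.
Inner input = a7 36 36 36 36 36 ∥ 75 64 68.
Inner hash: sum = 167+54+54+54+54+54+117+100+104 = 758; mod 256 = 246 → f6.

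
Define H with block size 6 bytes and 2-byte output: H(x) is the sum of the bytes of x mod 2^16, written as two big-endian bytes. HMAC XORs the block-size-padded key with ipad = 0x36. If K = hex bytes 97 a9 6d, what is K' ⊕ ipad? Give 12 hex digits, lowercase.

Key hex bytes 97 a9 6d is 3 bytes ≤ B = 6; zero-pad to 6 bytes: K' = 97 a9 6d 00 00 00.
XOR each byte with 0x36: 97⊕36=a1, a9⊕36=9f, 6d⊕36=5b, 00⊕36=36, 00⊕36=36, 00⊕36=36.

a19f5b363636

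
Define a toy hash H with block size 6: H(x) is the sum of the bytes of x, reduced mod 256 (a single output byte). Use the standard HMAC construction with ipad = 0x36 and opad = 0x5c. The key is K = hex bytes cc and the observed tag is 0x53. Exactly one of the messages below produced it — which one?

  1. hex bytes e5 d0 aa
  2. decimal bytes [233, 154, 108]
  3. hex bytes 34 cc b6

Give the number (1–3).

2

Key hex bytes cc is 1 byte ≤ B = 6; zero-pad to 6 bytes: K' = cc 00 00 00 00 00.
K' ⊕ ipad = fa 36 36 36 36 36; K' ⊕ opad = 90 5c 5c 5c 5c 5c.
m1: inner = H(fa 36 36 36 36 36 e5 d0 aa) = 67; tag = H(90 5c 5c 5c 5c 5c 67) = c3
m2: inner = H(fa 36 36 36 36 36 e9 9a 6c) = f7; tag = H(90 5c 5c 5c 5c 5c f7) = 53 ← matches
m3: inner = H(fa 36 36 36 36 36 34 cc b6) = be; tag = H(90 5c 5c 5c 5c 5c be) = 1a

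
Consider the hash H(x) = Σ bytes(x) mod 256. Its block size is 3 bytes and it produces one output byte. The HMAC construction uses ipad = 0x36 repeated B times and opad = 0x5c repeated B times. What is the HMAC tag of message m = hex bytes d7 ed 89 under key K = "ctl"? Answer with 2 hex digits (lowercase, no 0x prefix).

Key "ctl" = 63 74 6c is exactly B = 3 bytes: K' = 63 74 6c.
K' ⊕ ipad = 55 42 5a.  K' ⊕ opad = 3f 28 30.
Inner input = (K'⊕ipad) ∥ m = 55 42 5a ∥ d7 ed 89.
Inner hash: sum = 85+66+90+215+237+137 = 830; mod 256 = 62 → 3e.
Outer input = (K'⊕opad) ∥ inner = 3f 28 30 ∥ 3e.
Outer hash (tag): sum = 63+40+48+62 = 213 → d5.

d5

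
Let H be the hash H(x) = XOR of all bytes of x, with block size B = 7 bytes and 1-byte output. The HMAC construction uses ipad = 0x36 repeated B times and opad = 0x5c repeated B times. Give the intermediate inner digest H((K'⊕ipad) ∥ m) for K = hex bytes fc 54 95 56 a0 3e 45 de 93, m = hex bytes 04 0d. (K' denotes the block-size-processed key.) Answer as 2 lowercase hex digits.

c2

Key hex bytes fc 54 95 56 a0 3e 45 de 93 is 9 bytes > B = 7, so hash it first: H(key) = fd, then zero-pad to 7 bytes: K' = fd 00 00 00 00 00 00.
K' ⊕ ipad = cb 36 36 36 36 36 36.
Inner input = cb 36 36 36 36 36 36 ∥ 04 0d.
Inner hash: XOR cb⊕36⊕36⊕36⊕36⊕36⊕36⊕04⊕0d = c2.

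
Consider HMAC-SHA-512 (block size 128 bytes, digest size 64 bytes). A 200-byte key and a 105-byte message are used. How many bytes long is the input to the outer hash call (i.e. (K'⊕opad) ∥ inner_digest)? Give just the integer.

192

Key is 200 > 128 bytes, so it is hashed to 64 bytes then zero-padded to 128: |K'| = 128.
Outer input = (K'⊕opad) ∥ H(inner) → 128 + 64 = 192 bytes.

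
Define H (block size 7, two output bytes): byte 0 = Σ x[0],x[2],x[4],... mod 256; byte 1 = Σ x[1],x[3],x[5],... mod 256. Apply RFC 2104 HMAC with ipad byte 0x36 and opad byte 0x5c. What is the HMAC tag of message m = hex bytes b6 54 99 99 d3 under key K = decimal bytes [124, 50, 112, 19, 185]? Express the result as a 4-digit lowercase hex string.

Key decimal bytes [124, 50, 112, 19, 185] = 7c 32 70 13 b9 is 5 bytes ≤ B = 7; zero-pad to 7 bytes: K' = 7c 32 70 13 b9 00 00.
K' ⊕ ipad = 4a 04 46 25 8f 36 36.  K' ⊕ opad = 20 6e 2c 4f e5 5c 5c.
Inner input = (K'⊕ipad) ∥ m = 4a 04 46 25 8f 36 36 ∥ b6 54 99 99 d3.
Inner hash: even-index sum = 578 mod 256 = 66; odd-index sum = 641 mod 256 = 129 → 42 81.
Outer input = (K'⊕opad) ∥ inner = 20 6e 2c 4f e5 5c 5c ∥ 42 81.
Outer hash (tag): even-index sum = 526 mod 256 = 14; odd-index sum = 347 mod 256 = 91 → 0e 5b.

0e5b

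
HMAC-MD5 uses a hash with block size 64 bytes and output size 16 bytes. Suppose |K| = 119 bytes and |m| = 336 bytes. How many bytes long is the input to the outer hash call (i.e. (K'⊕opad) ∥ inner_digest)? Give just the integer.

Key is 119 > 64 bytes, so it is hashed to 16 bytes then zero-padded to 64: |K'| = 64.
Outer input = (K'⊕opad) ∥ H(inner) → 64 + 16 = 80 bytes.

80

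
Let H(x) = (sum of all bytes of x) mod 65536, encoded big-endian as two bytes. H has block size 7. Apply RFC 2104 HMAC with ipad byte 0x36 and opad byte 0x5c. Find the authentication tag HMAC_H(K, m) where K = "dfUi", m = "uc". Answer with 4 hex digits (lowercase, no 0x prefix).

02a4

Key "dfUi" = 64 66 55 69 is 4 bytes ≤ B = 7; zero-pad to 7 bytes: K' = 64 66 55 69 00 00 00.
K' ⊕ ipad = 52 50 63 5f 36 36 36.  K' ⊕ opad = 38 3a 09 35 5c 5c 5c.
Inner input = (K'⊕ipad) ∥ m = 52 50 63 5f 36 36 36 ∥ 75 63.
Inner hash: sum = 82+80+99+95+54+54+54+117+99 = 734 → 02 de.
Outer input = (K'⊕opad) ∥ inner = 38 3a 09 35 5c 5c 5c ∥ 02 de.
Outer hash (tag): sum = 56+58+9+53+92+92+92+2+222 = 676 → 02 a4.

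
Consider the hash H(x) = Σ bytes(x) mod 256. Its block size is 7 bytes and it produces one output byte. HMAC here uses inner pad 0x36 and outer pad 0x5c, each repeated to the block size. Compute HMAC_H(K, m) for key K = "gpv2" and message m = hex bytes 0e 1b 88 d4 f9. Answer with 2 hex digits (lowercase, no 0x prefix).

0e

Key "gpv2" = 67 70 76 32 is 4 bytes ≤ B = 7; zero-pad to 7 bytes: K' = 67 70 76 32 00 00 00.
K' ⊕ ipad = 51 46 40 04 36 36 36.  K' ⊕ opad = 3b 2c 2a 6e 5c 5c 5c.
Inner input = (K'⊕ipad) ∥ m = 51 46 40 04 36 36 36 ∥ 0e 1b 88 d4 f9.
Inner hash: sum = 81+70+64+4+54+54+54+14+27+136+212+249 = 1019; mod 256 = 251 → fb.
Outer input = (K'⊕opad) ∥ inner = 3b 2c 2a 6e 5c 5c 5c ∥ fb.
Outer hash (tag): sum = 59+44+42+110+92+92+92+251 = 782; mod 256 = 14 → 0e.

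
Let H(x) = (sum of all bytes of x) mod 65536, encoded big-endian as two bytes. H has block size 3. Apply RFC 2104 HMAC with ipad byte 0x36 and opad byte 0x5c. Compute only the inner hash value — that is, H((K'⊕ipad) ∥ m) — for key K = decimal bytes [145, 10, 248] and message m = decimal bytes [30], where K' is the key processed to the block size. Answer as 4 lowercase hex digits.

Key decimal bytes [145, 10, 248] = 91 0a f8 is exactly B = 3 bytes: K' = 91 0a f8.
K' ⊕ ipad = a7 3c ce.
Inner input = a7 3c ce ∥ 1e.
Inner hash: sum = 167+60+206+30 = 463 → 01 cf.

01cf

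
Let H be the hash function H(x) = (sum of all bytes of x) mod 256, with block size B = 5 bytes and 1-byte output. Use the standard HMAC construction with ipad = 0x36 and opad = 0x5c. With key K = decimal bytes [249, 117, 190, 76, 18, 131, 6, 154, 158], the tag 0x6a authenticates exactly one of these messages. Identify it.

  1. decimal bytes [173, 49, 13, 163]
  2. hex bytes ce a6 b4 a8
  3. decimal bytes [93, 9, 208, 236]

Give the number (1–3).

Key decimal bytes [249, 117, 190, 76, 18, 131, 6, 154, 158] = f9 75 be 4c 12 83 06 9a 9e is 9 bytes > B = 5, so hash it first: H(key) = 4b, then zero-pad to 5 bytes: K' = 4b 00 00 00 00.
K' ⊕ ipad = 7d 36 36 36 36; K' ⊕ opad = 17 5c 5c 5c 5c.
m1: inner = H(7d 36 36 36 36 ad 31 0d a3) = e3; tag = H(17 5c 5c 5c 5c e3) = 6a ← matches
m2: inner = H(7d 36 36 36 36 ce a6 b4 a8) = 25; tag = H(17 5c 5c 5c 5c 25) = ac
m3: inner = H(7d 36 36 36 36 5d 09 d0 ec) = 77; tag = H(17 5c 5c 5c 5c 77) = fe

1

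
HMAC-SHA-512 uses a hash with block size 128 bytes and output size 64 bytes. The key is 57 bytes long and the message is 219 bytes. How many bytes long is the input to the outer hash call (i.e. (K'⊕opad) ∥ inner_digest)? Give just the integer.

Key is 57 ≤ 128 bytes, zero-padded: |K'| = 128.
Outer input = (K'⊕opad) ∥ H(inner) → 128 + 64 = 192 bytes.

192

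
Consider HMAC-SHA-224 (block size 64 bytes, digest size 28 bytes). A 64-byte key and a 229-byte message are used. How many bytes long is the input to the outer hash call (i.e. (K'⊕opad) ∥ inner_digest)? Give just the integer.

Key is 64 ≤ 64 bytes, zero-padded: |K'| = 64.
Outer input = (K'⊕opad) ∥ H(inner) → 64 + 28 = 92 bytes.

92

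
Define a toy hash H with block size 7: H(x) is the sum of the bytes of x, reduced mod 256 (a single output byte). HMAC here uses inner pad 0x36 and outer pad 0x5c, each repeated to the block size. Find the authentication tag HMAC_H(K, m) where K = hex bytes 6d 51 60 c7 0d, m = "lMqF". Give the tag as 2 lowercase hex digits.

Key hex bytes 6d 51 60 c7 0d is 5 bytes ≤ B = 7; zero-pad to 7 bytes: K' = 6d 51 60 c7 0d 00 00.
K' ⊕ ipad = 5b 67 56 f1 3b 36 36.  K' ⊕ opad = 31 0d 3c 9b 51 5c 5c.
Inner input = (K'⊕ipad) ∥ m = 5b 67 56 f1 3b 36 36 ∥ 6c 4d 71 46.
Inner hash: sum = 91+103+86+241+59+54+54+108+77+113+70 = 1056; mod 256 = 32 → 20.
Outer input = (K'⊕opad) ∥ inner = 31 0d 3c 9b 51 5c 5c ∥ 20.
Outer hash (tag): sum = 49+13+60+155+81+92+92+32 = 574; mod 256 = 62 → 3e.

3e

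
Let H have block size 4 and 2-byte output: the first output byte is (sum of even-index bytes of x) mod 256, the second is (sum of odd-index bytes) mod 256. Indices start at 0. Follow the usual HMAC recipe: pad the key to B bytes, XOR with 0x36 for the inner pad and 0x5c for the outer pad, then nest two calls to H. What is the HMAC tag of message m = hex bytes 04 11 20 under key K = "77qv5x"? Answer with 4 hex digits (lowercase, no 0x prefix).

Key "77qv5x" = 37 37 71 76 35 78 is 6 bytes > B = 4, so hash it first: H(key) = dd 25, then zero-pad to 4 bytes: K' = dd 25 00 00.
K' ⊕ ipad = eb 13 36 36.  K' ⊕ opad = 81 79 5c 5c.
Inner input = (K'⊕ipad) ∥ m = eb 13 36 36 ∥ 04 11 20.
Inner hash: even-index sum = 325 mod 256 = 69; odd-index sum = 90 mod 256 = 90 → 45 5a.
Outer input = (K'⊕opad) ∥ inner = 81 79 5c 5c ∥ 45 5a.
Outer hash (tag): even-index sum = 290 mod 256 = 34; odd-index sum = 303 mod 256 = 47 → 22 2f.

222f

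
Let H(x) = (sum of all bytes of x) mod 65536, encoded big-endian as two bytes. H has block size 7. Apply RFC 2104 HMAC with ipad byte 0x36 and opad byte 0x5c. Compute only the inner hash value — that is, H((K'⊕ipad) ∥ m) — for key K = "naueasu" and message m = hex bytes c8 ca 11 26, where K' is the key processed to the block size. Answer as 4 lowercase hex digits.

03ed

Key "naueasu" = 6e 61 75 65 61 73 75 is exactly B = 7 bytes: K' = 6e 61 75 65 61 73 75.
K' ⊕ ipad = 58 57 43 53 57 45 43.
Inner input = 58 57 43 53 57 45 43 ∥ c8 ca 11 26.
Inner hash: sum = 88+87+67+83+87+69+67+200+202+17+38 = 1005 → 03 ed.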